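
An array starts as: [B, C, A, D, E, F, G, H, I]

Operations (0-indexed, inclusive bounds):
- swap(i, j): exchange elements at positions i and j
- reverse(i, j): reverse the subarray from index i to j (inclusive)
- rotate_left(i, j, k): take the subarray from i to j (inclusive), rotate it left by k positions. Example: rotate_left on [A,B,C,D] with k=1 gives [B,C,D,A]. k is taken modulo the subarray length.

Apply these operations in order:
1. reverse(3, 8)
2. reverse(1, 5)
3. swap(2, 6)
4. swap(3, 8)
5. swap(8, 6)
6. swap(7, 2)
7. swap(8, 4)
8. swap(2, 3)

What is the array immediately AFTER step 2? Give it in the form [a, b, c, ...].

Answer: [B, G, H, I, A, C, F, E, D]

Derivation:
After 1 (reverse(3, 8)): [B, C, A, I, H, G, F, E, D]
After 2 (reverse(1, 5)): [B, G, H, I, A, C, F, E, D]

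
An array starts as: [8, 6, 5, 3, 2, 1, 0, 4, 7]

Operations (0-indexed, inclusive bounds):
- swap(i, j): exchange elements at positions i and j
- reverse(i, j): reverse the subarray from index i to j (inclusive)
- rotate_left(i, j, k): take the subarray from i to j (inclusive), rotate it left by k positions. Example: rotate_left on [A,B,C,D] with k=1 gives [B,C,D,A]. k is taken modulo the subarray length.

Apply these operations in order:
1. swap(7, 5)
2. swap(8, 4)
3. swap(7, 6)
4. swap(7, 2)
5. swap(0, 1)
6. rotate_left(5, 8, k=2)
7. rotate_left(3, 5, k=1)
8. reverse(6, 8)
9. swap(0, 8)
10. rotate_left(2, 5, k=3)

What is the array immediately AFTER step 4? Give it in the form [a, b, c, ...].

Answer: [8, 6, 0, 3, 7, 4, 1, 5, 2]

Derivation:
After 1 (swap(7, 5)): [8, 6, 5, 3, 2, 4, 0, 1, 7]
After 2 (swap(8, 4)): [8, 6, 5, 3, 7, 4, 0, 1, 2]
After 3 (swap(7, 6)): [8, 6, 5, 3, 7, 4, 1, 0, 2]
After 4 (swap(7, 2)): [8, 6, 0, 3, 7, 4, 1, 5, 2]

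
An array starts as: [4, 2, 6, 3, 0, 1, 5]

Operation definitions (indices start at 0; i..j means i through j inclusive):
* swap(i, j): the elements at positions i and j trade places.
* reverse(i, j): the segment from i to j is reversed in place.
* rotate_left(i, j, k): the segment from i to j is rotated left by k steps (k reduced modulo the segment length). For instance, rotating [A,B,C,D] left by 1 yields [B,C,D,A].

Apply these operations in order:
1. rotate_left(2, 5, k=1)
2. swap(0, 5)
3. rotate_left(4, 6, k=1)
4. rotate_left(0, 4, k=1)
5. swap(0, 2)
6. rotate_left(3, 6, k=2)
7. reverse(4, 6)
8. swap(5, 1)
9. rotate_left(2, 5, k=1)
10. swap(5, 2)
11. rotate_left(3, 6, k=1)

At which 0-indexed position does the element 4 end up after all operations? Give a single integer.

Answer: 1

Derivation:
After 1 (rotate_left(2, 5, k=1)): [4, 2, 3, 0, 1, 6, 5]
After 2 (swap(0, 5)): [6, 2, 3, 0, 1, 4, 5]
After 3 (rotate_left(4, 6, k=1)): [6, 2, 3, 0, 4, 5, 1]
After 4 (rotate_left(0, 4, k=1)): [2, 3, 0, 4, 6, 5, 1]
After 5 (swap(0, 2)): [0, 3, 2, 4, 6, 5, 1]
After 6 (rotate_left(3, 6, k=2)): [0, 3, 2, 5, 1, 4, 6]
After 7 (reverse(4, 6)): [0, 3, 2, 5, 6, 4, 1]
After 8 (swap(5, 1)): [0, 4, 2, 5, 6, 3, 1]
After 9 (rotate_left(2, 5, k=1)): [0, 4, 5, 6, 3, 2, 1]
After 10 (swap(5, 2)): [0, 4, 2, 6, 3, 5, 1]
After 11 (rotate_left(3, 6, k=1)): [0, 4, 2, 3, 5, 1, 6]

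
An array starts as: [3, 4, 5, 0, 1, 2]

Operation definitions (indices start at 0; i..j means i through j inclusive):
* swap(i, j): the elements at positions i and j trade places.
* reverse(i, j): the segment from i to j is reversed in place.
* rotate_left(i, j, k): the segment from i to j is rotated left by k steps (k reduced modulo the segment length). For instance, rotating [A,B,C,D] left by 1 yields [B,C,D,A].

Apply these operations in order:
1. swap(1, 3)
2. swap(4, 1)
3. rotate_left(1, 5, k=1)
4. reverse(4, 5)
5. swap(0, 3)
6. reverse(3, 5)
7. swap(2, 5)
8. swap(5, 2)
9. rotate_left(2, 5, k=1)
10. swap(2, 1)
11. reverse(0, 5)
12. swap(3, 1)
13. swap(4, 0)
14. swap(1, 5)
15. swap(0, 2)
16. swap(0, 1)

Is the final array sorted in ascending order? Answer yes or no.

After 1 (swap(1, 3)): [3, 0, 5, 4, 1, 2]
After 2 (swap(4, 1)): [3, 1, 5, 4, 0, 2]
After 3 (rotate_left(1, 5, k=1)): [3, 5, 4, 0, 2, 1]
After 4 (reverse(4, 5)): [3, 5, 4, 0, 1, 2]
After 5 (swap(0, 3)): [0, 5, 4, 3, 1, 2]
After 6 (reverse(3, 5)): [0, 5, 4, 2, 1, 3]
After 7 (swap(2, 5)): [0, 5, 3, 2, 1, 4]
After 8 (swap(5, 2)): [0, 5, 4, 2, 1, 3]
After 9 (rotate_left(2, 5, k=1)): [0, 5, 2, 1, 3, 4]
After 10 (swap(2, 1)): [0, 2, 5, 1, 3, 4]
After 11 (reverse(0, 5)): [4, 3, 1, 5, 2, 0]
After 12 (swap(3, 1)): [4, 5, 1, 3, 2, 0]
After 13 (swap(4, 0)): [2, 5, 1, 3, 4, 0]
After 14 (swap(1, 5)): [2, 0, 1, 3, 4, 5]
After 15 (swap(0, 2)): [1, 0, 2, 3, 4, 5]
After 16 (swap(0, 1)): [0, 1, 2, 3, 4, 5]

Answer: yes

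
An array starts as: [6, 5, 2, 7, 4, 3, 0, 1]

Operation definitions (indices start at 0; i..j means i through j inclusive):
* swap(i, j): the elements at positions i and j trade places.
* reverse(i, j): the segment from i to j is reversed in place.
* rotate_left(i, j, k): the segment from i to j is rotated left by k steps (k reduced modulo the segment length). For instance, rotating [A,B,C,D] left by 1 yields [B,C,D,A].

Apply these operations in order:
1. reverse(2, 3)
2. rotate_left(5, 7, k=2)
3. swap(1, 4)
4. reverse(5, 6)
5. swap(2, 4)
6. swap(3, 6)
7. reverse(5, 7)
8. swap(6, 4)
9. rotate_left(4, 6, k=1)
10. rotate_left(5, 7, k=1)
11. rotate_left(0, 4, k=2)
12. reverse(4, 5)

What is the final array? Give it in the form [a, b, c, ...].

After 1 (reverse(2, 3)): [6, 5, 7, 2, 4, 3, 0, 1]
After 2 (rotate_left(5, 7, k=2)): [6, 5, 7, 2, 4, 1, 3, 0]
After 3 (swap(1, 4)): [6, 4, 7, 2, 5, 1, 3, 0]
After 4 (reverse(5, 6)): [6, 4, 7, 2, 5, 3, 1, 0]
After 5 (swap(2, 4)): [6, 4, 5, 2, 7, 3, 1, 0]
After 6 (swap(3, 6)): [6, 4, 5, 1, 7, 3, 2, 0]
After 7 (reverse(5, 7)): [6, 4, 5, 1, 7, 0, 2, 3]
After 8 (swap(6, 4)): [6, 4, 5, 1, 2, 0, 7, 3]
After 9 (rotate_left(4, 6, k=1)): [6, 4, 5, 1, 0, 7, 2, 3]
After 10 (rotate_left(5, 7, k=1)): [6, 4, 5, 1, 0, 2, 3, 7]
After 11 (rotate_left(0, 4, k=2)): [5, 1, 0, 6, 4, 2, 3, 7]
After 12 (reverse(4, 5)): [5, 1, 0, 6, 2, 4, 3, 7]

Answer: [5, 1, 0, 6, 2, 4, 3, 7]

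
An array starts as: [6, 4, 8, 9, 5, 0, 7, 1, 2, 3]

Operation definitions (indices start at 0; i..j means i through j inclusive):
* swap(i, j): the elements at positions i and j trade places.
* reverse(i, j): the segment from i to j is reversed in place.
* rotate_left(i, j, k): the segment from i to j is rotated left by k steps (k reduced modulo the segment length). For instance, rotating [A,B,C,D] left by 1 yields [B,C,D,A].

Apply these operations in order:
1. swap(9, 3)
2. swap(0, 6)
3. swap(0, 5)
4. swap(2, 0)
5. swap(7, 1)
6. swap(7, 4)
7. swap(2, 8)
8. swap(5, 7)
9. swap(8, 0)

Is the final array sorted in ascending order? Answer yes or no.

Answer: yes

Derivation:
After 1 (swap(9, 3)): [6, 4, 8, 3, 5, 0, 7, 1, 2, 9]
After 2 (swap(0, 6)): [7, 4, 8, 3, 5, 0, 6, 1, 2, 9]
After 3 (swap(0, 5)): [0, 4, 8, 3, 5, 7, 6, 1, 2, 9]
After 4 (swap(2, 0)): [8, 4, 0, 3, 5, 7, 6, 1, 2, 9]
After 5 (swap(7, 1)): [8, 1, 0, 3, 5, 7, 6, 4, 2, 9]
After 6 (swap(7, 4)): [8, 1, 0, 3, 4, 7, 6, 5, 2, 9]
After 7 (swap(2, 8)): [8, 1, 2, 3, 4, 7, 6, 5, 0, 9]
After 8 (swap(5, 7)): [8, 1, 2, 3, 4, 5, 6, 7, 0, 9]
After 9 (swap(8, 0)): [0, 1, 2, 3, 4, 5, 6, 7, 8, 9]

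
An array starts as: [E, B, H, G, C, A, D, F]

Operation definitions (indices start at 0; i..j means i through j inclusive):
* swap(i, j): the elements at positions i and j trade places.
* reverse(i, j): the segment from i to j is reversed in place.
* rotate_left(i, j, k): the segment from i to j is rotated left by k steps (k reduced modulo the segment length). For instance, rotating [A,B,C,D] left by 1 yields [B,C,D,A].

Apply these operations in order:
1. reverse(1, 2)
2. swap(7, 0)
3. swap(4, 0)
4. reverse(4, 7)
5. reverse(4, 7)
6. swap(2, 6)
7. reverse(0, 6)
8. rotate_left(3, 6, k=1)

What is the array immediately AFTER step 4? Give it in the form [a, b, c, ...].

After 1 (reverse(1, 2)): [E, H, B, G, C, A, D, F]
After 2 (swap(7, 0)): [F, H, B, G, C, A, D, E]
After 3 (swap(4, 0)): [C, H, B, G, F, A, D, E]
After 4 (reverse(4, 7)): [C, H, B, G, E, D, A, F]

Answer: [C, H, B, G, E, D, A, F]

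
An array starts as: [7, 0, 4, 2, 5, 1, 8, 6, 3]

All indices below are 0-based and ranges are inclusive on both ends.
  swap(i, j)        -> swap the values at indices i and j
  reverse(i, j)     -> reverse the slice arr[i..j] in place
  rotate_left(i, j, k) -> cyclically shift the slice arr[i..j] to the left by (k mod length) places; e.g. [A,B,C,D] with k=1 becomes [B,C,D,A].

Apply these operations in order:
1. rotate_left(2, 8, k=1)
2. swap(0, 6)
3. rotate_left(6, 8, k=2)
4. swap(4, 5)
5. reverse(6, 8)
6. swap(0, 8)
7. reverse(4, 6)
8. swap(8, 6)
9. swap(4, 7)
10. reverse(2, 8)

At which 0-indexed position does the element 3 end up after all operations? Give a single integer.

Answer: 3

Derivation:
After 1 (rotate_left(2, 8, k=1)): [7, 0, 2, 5, 1, 8, 6, 3, 4]
After 2 (swap(0, 6)): [6, 0, 2, 5, 1, 8, 7, 3, 4]
After 3 (rotate_left(6, 8, k=2)): [6, 0, 2, 5, 1, 8, 4, 7, 3]
After 4 (swap(4, 5)): [6, 0, 2, 5, 8, 1, 4, 7, 3]
After 5 (reverse(6, 8)): [6, 0, 2, 5, 8, 1, 3, 7, 4]
After 6 (swap(0, 8)): [4, 0, 2, 5, 8, 1, 3, 7, 6]
After 7 (reverse(4, 6)): [4, 0, 2, 5, 3, 1, 8, 7, 6]
After 8 (swap(8, 6)): [4, 0, 2, 5, 3, 1, 6, 7, 8]
After 9 (swap(4, 7)): [4, 0, 2, 5, 7, 1, 6, 3, 8]
After 10 (reverse(2, 8)): [4, 0, 8, 3, 6, 1, 7, 5, 2]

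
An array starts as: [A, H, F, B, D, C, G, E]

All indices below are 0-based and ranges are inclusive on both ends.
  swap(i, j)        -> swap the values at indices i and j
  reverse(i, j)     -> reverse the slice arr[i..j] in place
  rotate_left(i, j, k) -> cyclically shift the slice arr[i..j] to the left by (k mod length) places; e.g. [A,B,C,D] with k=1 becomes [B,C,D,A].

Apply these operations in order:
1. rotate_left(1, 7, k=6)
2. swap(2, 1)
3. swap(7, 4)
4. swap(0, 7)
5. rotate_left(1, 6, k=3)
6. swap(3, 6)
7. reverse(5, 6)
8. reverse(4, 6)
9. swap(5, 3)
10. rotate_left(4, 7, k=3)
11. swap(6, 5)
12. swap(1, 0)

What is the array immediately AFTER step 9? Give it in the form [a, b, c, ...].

After 1 (rotate_left(1, 7, k=6)): [A, E, H, F, B, D, C, G]
After 2 (swap(2, 1)): [A, H, E, F, B, D, C, G]
After 3 (swap(7, 4)): [A, H, E, F, G, D, C, B]
After 4 (swap(0, 7)): [B, H, E, F, G, D, C, A]
After 5 (rotate_left(1, 6, k=3)): [B, G, D, C, H, E, F, A]
After 6 (swap(3, 6)): [B, G, D, F, H, E, C, A]
After 7 (reverse(5, 6)): [B, G, D, F, H, C, E, A]
After 8 (reverse(4, 6)): [B, G, D, F, E, C, H, A]
After 9 (swap(5, 3)): [B, G, D, C, E, F, H, A]

Answer: [B, G, D, C, E, F, H, A]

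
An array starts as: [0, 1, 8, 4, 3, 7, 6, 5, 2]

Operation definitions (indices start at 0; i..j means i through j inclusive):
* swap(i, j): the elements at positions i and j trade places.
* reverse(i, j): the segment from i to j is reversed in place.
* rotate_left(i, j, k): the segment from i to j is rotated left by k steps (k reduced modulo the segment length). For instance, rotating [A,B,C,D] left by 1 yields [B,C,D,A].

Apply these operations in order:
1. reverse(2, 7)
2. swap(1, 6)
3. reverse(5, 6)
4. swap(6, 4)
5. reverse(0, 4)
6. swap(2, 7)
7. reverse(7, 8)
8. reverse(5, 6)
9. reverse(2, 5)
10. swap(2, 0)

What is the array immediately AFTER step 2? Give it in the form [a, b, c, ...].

After 1 (reverse(2, 7)): [0, 1, 5, 6, 7, 3, 4, 8, 2]
After 2 (swap(1, 6)): [0, 4, 5, 6, 7, 3, 1, 8, 2]

Answer: [0, 4, 5, 6, 7, 3, 1, 8, 2]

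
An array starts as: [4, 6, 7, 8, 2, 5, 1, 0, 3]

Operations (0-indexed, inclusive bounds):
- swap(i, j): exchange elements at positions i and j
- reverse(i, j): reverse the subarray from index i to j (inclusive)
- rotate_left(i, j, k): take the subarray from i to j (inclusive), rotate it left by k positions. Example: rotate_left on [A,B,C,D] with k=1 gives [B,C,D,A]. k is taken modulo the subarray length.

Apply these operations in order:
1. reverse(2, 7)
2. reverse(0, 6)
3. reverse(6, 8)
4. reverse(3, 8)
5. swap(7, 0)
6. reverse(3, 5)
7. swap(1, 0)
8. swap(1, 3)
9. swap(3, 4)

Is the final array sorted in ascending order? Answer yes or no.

Answer: no

Derivation:
After 1 (reverse(2, 7)): [4, 6, 0, 1, 5, 2, 8, 7, 3]
After 2 (reverse(0, 6)): [8, 2, 5, 1, 0, 6, 4, 7, 3]
After 3 (reverse(6, 8)): [8, 2, 5, 1, 0, 6, 3, 7, 4]
After 4 (reverse(3, 8)): [8, 2, 5, 4, 7, 3, 6, 0, 1]
After 5 (swap(7, 0)): [0, 2, 5, 4, 7, 3, 6, 8, 1]
After 6 (reverse(3, 5)): [0, 2, 5, 3, 7, 4, 6, 8, 1]
After 7 (swap(1, 0)): [2, 0, 5, 3, 7, 4, 6, 8, 1]
After 8 (swap(1, 3)): [2, 3, 5, 0, 7, 4, 6, 8, 1]
After 9 (swap(3, 4)): [2, 3, 5, 7, 0, 4, 6, 8, 1]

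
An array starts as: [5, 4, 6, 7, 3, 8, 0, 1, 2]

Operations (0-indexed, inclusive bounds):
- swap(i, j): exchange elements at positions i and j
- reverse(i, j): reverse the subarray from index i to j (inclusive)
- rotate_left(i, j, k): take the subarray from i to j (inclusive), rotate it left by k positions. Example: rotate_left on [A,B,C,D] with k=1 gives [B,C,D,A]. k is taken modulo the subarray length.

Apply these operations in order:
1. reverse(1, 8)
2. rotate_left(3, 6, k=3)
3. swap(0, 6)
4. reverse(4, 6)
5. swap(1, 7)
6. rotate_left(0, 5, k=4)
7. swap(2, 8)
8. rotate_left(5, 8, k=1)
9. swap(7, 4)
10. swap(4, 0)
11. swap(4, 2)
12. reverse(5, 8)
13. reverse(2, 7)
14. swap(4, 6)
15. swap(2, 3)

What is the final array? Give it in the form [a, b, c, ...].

Answer: [3, 8, 1, 2, 6, 4, 7, 5, 0]

Derivation:
After 1 (reverse(1, 8)): [5, 2, 1, 0, 8, 3, 7, 6, 4]
After 2 (rotate_left(3, 6, k=3)): [5, 2, 1, 7, 0, 8, 3, 6, 4]
After 3 (swap(0, 6)): [3, 2, 1, 7, 0, 8, 5, 6, 4]
After 4 (reverse(4, 6)): [3, 2, 1, 7, 5, 8, 0, 6, 4]
After 5 (swap(1, 7)): [3, 6, 1, 7, 5, 8, 0, 2, 4]
After 6 (rotate_left(0, 5, k=4)): [5, 8, 3, 6, 1, 7, 0, 2, 4]
After 7 (swap(2, 8)): [5, 8, 4, 6, 1, 7, 0, 2, 3]
After 8 (rotate_left(5, 8, k=1)): [5, 8, 4, 6, 1, 0, 2, 3, 7]
After 9 (swap(7, 4)): [5, 8, 4, 6, 3, 0, 2, 1, 7]
After 10 (swap(4, 0)): [3, 8, 4, 6, 5, 0, 2, 1, 7]
After 11 (swap(4, 2)): [3, 8, 5, 6, 4, 0, 2, 1, 7]
After 12 (reverse(5, 8)): [3, 8, 5, 6, 4, 7, 1, 2, 0]
After 13 (reverse(2, 7)): [3, 8, 2, 1, 7, 4, 6, 5, 0]
After 14 (swap(4, 6)): [3, 8, 2, 1, 6, 4, 7, 5, 0]
After 15 (swap(2, 3)): [3, 8, 1, 2, 6, 4, 7, 5, 0]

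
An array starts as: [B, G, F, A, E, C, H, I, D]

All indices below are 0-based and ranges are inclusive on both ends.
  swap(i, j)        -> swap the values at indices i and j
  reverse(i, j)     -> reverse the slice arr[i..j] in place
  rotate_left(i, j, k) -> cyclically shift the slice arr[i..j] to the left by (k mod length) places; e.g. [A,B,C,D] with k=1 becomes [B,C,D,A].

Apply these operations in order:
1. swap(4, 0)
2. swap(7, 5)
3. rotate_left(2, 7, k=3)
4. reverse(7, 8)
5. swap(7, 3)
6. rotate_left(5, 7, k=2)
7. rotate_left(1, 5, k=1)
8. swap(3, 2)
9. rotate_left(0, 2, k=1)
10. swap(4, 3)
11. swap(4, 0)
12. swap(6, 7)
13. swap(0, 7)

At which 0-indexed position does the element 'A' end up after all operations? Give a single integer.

After 1 (swap(4, 0)): [E, G, F, A, B, C, H, I, D]
After 2 (swap(7, 5)): [E, G, F, A, B, I, H, C, D]
After 3 (rotate_left(2, 7, k=3)): [E, G, I, H, C, F, A, B, D]
After 4 (reverse(7, 8)): [E, G, I, H, C, F, A, D, B]
After 5 (swap(7, 3)): [E, G, I, D, C, F, A, H, B]
After 6 (rotate_left(5, 7, k=2)): [E, G, I, D, C, H, F, A, B]
After 7 (rotate_left(1, 5, k=1)): [E, I, D, C, H, G, F, A, B]
After 8 (swap(3, 2)): [E, I, C, D, H, G, F, A, B]
After 9 (rotate_left(0, 2, k=1)): [I, C, E, D, H, G, F, A, B]
After 10 (swap(4, 3)): [I, C, E, H, D, G, F, A, B]
After 11 (swap(4, 0)): [D, C, E, H, I, G, F, A, B]
After 12 (swap(6, 7)): [D, C, E, H, I, G, A, F, B]
After 13 (swap(0, 7)): [F, C, E, H, I, G, A, D, B]

Answer: 6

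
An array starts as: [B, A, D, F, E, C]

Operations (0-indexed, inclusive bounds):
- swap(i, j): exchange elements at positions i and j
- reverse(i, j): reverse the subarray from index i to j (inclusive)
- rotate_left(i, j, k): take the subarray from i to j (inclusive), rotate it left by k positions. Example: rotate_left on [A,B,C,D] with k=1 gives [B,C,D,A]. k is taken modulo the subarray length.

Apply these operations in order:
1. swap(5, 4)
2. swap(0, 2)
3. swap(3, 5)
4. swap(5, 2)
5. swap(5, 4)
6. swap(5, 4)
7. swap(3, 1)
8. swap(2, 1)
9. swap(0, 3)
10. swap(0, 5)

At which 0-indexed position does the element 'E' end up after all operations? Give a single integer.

Answer: 2

Derivation:
After 1 (swap(5, 4)): [B, A, D, F, C, E]
After 2 (swap(0, 2)): [D, A, B, F, C, E]
After 3 (swap(3, 5)): [D, A, B, E, C, F]
After 4 (swap(5, 2)): [D, A, F, E, C, B]
After 5 (swap(5, 4)): [D, A, F, E, B, C]
After 6 (swap(5, 4)): [D, A, F, E, C, B]
After 7 (swap(3, 1)): [D, E, F, A, C, B]
After 8 (swap(2, 1)): [D, F, E, A, C, B]
After 9 (swap(0, 3)): [A, F, E, D, C, B]
After 10 (swap(0, 5)): [B, F, E, D, C, A]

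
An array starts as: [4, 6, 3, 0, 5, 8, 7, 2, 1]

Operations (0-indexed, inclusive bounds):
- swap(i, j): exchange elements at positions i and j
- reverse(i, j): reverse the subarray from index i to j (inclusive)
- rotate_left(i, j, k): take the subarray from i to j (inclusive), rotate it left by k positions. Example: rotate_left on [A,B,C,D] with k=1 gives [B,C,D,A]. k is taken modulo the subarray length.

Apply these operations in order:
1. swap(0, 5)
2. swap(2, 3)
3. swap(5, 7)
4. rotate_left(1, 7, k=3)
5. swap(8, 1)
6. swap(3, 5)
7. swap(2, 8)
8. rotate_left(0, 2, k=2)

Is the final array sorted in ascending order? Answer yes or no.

Answer: no

Derivation:
After 1 (swap(0, 5)): [8, 6, 3, 0, 5, 4, 7, 2, 1]
After 2 (swap(2, 3)): [8, 6, 0, 3, 5, 4, 7, 2, 1]
After 3 (swap(5, 7)): [8, 6, 0, 3, 5, 2, 7, 4, 1]
After 4 (rotate_left(1, 7, k=3)): [8, 5, 2, 7, 4, 6, 0, 3, 1]
After 5 (swap(8, 1)): [8, 1, 2, 7, 4, 6, 0, 3, 5]
After 6 (swap(3, 5)): [8, 1, 2, 6, 4, 7, 0, 3, 5]
After 7 (swap(2, 8)): [8, 1, 5, 6, 4, 7, 0, 3, 2]
After 8 (rotate_left(0, 2, k=2)): [5, 8, 1, 6, 4, 7, 0, 3, 2]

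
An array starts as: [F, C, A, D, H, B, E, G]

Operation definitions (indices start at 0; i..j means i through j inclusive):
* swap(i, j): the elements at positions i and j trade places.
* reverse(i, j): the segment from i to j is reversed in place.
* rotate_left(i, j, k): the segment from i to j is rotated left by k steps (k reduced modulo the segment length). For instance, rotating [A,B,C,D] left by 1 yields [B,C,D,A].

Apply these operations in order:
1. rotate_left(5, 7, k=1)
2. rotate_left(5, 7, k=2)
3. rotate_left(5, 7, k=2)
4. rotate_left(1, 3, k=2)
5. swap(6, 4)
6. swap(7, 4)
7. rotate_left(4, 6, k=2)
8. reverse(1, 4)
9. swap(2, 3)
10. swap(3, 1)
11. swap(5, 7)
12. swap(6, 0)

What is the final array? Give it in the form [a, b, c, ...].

After 1 (rotate_left(5, 7, k=1)): [F, C, A, D, H, E, G, B]
After 2 (rotate_left(5, 7, k=2)): [F, C, A, D, H, B, E, G]
After 3 (rotate_left(5, 7, k=2)): [F, C, A, D, H, G, B, E]
After 4 (rotate_left(1, 3, k=2)): [F, D, C, A, H, G, B, E]
After 5 (swap(6, 4)): [F, D, C, A, B, G, H, E]
After 6 (swap(7, 4)): [F, D, C, A, E, G, H, B]
After 7 (rotate_left(4, 6, k=2)): [F, D, C, A, H, E, G, B]
After 8 (reverse(1, 4)): [F, H, A, C, D, E, G, B]
After 9 (swap(2, 3)): [F, H, C, A, D, E, G, B]
After 10 (swap(3, 1)): [F, A, C, H, D, E, G, B]
After 11 (swap(5, 7)): [F, A, C, H, D, B, G, E]
After 12 (swap(6, 0)): [G, A, C, H, D, B, F, E]

Answer: [G, A, C, H, D, B, F, E]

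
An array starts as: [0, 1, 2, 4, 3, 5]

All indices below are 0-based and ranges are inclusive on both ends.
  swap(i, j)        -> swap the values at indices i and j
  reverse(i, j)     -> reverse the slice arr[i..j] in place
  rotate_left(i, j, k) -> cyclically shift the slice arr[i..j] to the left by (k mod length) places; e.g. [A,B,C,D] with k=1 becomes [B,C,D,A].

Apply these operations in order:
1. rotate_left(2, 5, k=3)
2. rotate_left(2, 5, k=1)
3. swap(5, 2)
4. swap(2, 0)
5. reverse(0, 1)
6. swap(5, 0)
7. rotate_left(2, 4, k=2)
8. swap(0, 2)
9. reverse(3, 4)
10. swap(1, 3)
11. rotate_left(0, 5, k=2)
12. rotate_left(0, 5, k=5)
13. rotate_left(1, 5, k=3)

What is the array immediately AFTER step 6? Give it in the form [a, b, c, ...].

Answer: [2, 5, 0, 4, 3, 1]

Derivation:
After 1 (rotate_left(2, 5, k=3)): [0, 1, 5, 2, 4, 3]
After 2 (rotate_left(2, 5, k=1)): [0, 1, 2, 4, 3, 5]
After 3 (swap(5, 2)): [0, 1, 5, 4, 3, 2]
After 4 (swap(2, 0)): [5, 1, 0, 4, 3, 2]
After 5 (reverse(0, 1)): [1, 5, 0, 4, 3, 2]
After 6 (swap(5, 0)): [2, 5, 0, 4, 3, 1]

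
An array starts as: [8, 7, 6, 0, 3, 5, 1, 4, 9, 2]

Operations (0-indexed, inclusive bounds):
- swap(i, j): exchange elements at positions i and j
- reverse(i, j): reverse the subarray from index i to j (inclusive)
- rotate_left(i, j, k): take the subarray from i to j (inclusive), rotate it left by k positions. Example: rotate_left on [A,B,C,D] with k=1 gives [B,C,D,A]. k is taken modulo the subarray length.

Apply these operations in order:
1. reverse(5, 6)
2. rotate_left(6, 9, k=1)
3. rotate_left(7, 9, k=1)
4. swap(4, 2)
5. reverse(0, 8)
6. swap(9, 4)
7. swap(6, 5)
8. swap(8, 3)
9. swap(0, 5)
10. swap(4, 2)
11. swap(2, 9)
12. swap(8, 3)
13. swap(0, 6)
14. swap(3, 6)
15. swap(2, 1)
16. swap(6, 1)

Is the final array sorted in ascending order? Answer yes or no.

Answer: yes

Derivation:
After 1 (reverse(5, 6)): [8, 7, 6, 0, 3, 1, 5, 4, 9, 2]
After 2 (rotate_left(6, 9, k=1)): [8, 7, 6, 0, 3, 1, 4, 9, 2, 5]
After 3 (rotate_left(7, 9, k=1)): [8, 7, 6, 0, 3, 1, 4, 2, 5, 9]
After 4 (swap(4, 2)): [8, 7, 3, 0, 6, 1, 4, 2, 5, 9]
After 5 (reverse(0, 8)): [5, 2, 4, 1, 6, 0, 3, 7, 8, 9]
After 6 (swap(9, 4)): [5, 2, 4, 1, 9, 0, 3, 7, 8, 6]
After 7 (swap(6, 5)): [5, 2, 4, 1, 9, 3, 0, 7, 8, 6]
After 8 (swap(8, 3)): [5, 2, 4, 8, 9, 3, 0, 7, 1, 6]
After 9 (swap(0, 5)): [3, 2, 4, 8, 9, 5, 0, 7, 1, 6]
After 10 (swap(4, 2)): [3, 2, 9, 8, 4, 5, 0, 7, 1, 6]
After 11 (swap(2, 9)): [3, 2, 6, 8, 4, 5, 0, 7, 1, 9]
After 12 (swap(8, 3)): [3, 2, 6, 1, 4, 5, 0, 7, 8, 9]
After 13 (swap(0, 6)): [0, 2, 6, 1, 4, 5, 3, 7, 8, 9]
After 14 (swap(3, 6)): [0, 2, 6, 3, 4, 5, 1, 7, 8, 9]
After 15 (swap(2, 1)): [0, 6, 2, 3, 4, 5, 1, 7, 8, 9]
After 16 (swap(6, 1)): [0, 1, 2, 3, 4, 5, 6, 7, 8, 9]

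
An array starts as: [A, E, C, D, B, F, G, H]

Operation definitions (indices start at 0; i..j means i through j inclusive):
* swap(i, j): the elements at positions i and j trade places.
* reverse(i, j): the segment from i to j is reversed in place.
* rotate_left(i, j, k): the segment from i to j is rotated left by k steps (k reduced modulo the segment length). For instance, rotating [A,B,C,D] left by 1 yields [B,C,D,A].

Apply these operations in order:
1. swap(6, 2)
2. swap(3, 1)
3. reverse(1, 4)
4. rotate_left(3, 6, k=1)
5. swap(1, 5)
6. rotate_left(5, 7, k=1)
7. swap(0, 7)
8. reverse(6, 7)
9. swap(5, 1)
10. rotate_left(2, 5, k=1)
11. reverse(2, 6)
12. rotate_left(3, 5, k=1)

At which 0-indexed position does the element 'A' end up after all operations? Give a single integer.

After 1 (swap(6, 2)): [A, E, G, D, B, F, C, H]
After 2 (swap(3, 1)): [A, D, G, E, B, F, C, H]
After 3 (reverse(1, 4)): [A, B, E, G, D, F, C, H]
After 4 (rotate_left(3, 6, k=1)): [A, B, E, D, F, C, G, H]
After 5 (swap(1, 5)): [A, C, E, D, F, B, G, H]
After 6 (rotate_left(5, 7, k=1)): [A, C, E, D, F, G, H, B]
After 7 (swap(0, 7)): [B, C, E, D, F, G, H, A]
After 8 (reverse(6, 7)): [B, C, E, D, F, G, A, H]
After 9 (swap(5, 1)): [B, G, E, D, F, C, A, H]
After 10 (rotate_left(2, 5, k=1)): [B, G, D, F, C, E, A, H]
After 11 (reverse(2, 6)): [B, G, A, E, C, F, D, H]
After 12 (rotate_left(3, 5, k=1)): [B, G, A, C, F, E, D, H]

Answer: 2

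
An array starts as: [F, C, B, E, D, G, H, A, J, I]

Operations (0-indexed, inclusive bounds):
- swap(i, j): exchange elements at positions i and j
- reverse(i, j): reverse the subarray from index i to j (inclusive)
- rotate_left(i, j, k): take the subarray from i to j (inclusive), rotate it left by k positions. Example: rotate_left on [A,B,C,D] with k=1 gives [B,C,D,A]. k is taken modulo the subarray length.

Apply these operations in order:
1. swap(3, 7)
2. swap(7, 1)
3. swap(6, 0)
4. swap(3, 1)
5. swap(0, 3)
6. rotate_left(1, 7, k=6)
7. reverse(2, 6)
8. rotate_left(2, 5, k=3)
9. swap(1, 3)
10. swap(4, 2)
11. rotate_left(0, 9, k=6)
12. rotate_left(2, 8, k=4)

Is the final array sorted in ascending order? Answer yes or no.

After 1 (swap(3, 7)): [F, C, B, A, D, G, H, E, J, I]
After 2 (swap(7, 1)): [F, E, B, A, D, G, H, C, J, I]
After 3 (swap(6, 0)): [H, E, B, A, D, G, F, C, J, I]
After 4 (swap(3, 1)): [H, A, B, E, D, G, F, C, J, I]
After 5 (swap(0, 3)): [E, A, B, H, D, G, F, C, J, I]
After 6 (rotate_left(1, 7, k=6)): [E, C, A, B, H, D, G, F, J, I]
After 7 (reverse(2, 6)): [E, C, G, D, H, B, A, F, J, I]
After 8 (rotate_left(2, 5, k=3)): [E, C, B, G, D, H, A, F, J, I]
After 9 (swap(1, 3)): [E, G, B, C, D, H, A, F, J, I]
After 10 (swap(4, 2)): [E, G, D, C, B, H, A, F, J, I]
After 11 (rotate_left(0, 9, k=6)): [A, F, J, I, E, G, D, C, B, H]
After 12 (rotate_left(2, 8, k=4)): [A, F, D, C, B, J, I, E, G, H]

Answer: no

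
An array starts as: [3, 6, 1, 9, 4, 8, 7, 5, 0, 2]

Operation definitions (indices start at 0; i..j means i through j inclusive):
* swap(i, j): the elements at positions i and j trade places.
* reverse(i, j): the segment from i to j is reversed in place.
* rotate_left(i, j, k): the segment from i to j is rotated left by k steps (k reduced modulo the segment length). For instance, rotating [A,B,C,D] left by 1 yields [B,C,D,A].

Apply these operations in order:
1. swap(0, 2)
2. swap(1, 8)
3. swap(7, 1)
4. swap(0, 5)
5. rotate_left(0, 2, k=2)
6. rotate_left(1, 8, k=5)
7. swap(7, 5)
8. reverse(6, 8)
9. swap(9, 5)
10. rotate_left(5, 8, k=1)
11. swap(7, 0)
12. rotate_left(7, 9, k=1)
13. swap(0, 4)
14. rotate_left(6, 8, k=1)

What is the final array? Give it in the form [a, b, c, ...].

Answer: [8, 7, 0, 6, 9, 1, 2, 4, 5, 3]

Derivation:
After 1 (swap(0, 2)): [1, 6, 3, 9, 4, 8, 7, 5, 0, 2]
After 2 (swap(1, 8)): [1, 0, 3, 9, 4, 8, 7, 5, 6, 2]
After 3 (swap(7, 1)): [1, 5, 3, 9, 4, 8, 7, 0, 6, 2]
After 4 (swap(0, 5)): [8, 5, 3, 9, 4, 1, 7, 0, 6, 2]
After 5 (rotate_left(0, 2, k=2)): [3, 8, 5, 9, 4, 1, 7, 0, 6, 2]
After 6 (rotate_left(1, 8, k=5)): [3, 7, 0, 6, 8, 5, 9, 4, 1, 2]
After 7 (swap(7, 5)): [3, 7, 0, 6, 8, 4, 9, 5, 1, 2]
After 8 (reverse(6, 8)): [3, 7, 0, 6, 8, 4, 1, 5, 9, 2]
After 9 (swap(9, 5)): [3, 7, 0, 6, 8, 2, 1, 5, 9, 4]
After 10 (rotate_left(5, 8, k=1)): [3, 7, 0, 6, 8, 1, 5, 9, 2, 4]
After 11 (swap(7, 0)): [9, 7, 0, 6, 8, 1, 5, 3, 2, 4]
After 12 (rotate_left(7, 9, k=1)): [9, 7, 0, 6, 8, 1, 5, 2, 4, 3]
After 13 (swap(0, 4)): [8, 7, 0, 6, 9, 1, 5, 2, 4, 3]
After 14 (rotate_left(6, 8, k=1)): [8, 7, 0, 6, 9, 1, 2, 4, 5, 3]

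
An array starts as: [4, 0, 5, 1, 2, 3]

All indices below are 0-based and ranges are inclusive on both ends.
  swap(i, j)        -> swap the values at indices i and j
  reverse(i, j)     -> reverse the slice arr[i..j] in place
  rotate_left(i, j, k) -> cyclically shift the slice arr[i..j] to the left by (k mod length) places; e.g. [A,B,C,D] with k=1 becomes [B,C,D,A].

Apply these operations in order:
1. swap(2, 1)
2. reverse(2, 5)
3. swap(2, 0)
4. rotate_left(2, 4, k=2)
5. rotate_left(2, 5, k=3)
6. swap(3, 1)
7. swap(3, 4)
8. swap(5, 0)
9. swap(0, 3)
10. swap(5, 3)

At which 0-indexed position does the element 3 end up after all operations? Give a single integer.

Answer: 3

Derivation:
After 1 (swap(2, 1)): [4, 5, 0, 1, 2, 3]
After 2 (reverse(2, 5)): [4, 5, 3, 2, 1, 0]
After 3 (swap(2, 0)): [3, 5, 4, 2, 1, 0]
After 4 (rotate_left(2, 4, k=2)): [3, 5, 1, 4, 2, 0]
After 5 (rotate_left(2, 5, k=3)): [3, 5, 0, 1, 4, 2]
After 6 (swap(3, 1)): [3, 1, 0, 5, 4, 2]
After 7 (swap(3, 4)): [3, 1, 0, 4, 5, 2]
After 8 (swap(5, 0)): [2, 1, 0, 4, 5, 3]
After 9 (swap(0, 3)): [4, 1, 0, 2, 5, 3]
After 10 (swap(5, 3)): [4, 1, 0, 3, 5, 2]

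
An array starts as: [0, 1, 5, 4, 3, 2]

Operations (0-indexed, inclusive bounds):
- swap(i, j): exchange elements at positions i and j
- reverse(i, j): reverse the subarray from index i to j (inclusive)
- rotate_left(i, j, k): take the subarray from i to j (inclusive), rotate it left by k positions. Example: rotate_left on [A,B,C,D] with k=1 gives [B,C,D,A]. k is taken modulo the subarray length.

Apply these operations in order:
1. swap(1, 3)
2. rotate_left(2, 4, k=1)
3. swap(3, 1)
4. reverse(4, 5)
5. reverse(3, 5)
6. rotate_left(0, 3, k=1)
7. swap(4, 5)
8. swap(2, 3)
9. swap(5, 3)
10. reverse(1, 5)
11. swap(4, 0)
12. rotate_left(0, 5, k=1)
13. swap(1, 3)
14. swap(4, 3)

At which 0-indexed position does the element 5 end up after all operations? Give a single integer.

Answer: 0

Derivation:
After 1 (swap(1, 3)): [0, 4, 5, 1, 3, 2]
After 2 (rotate_left(2, 4, k=1)): [0, 4, 1, 3, 5, 2]
After 3 (swap(3, 1)): [0, 3, 1, 4, 5, 2]
After 4 (reverse(4, 5)): [0, 3, 1, 4, 2, 5]
After 5 (reverse(3, 5)): [0, 3, 1, 5, 2, 4]
After 6 (rotate_left(0, 3, k=1)): [3, 1, 5, 0, 2, 4]
After 7 (swap(4, 5)): [3, 1, 5, 0, 4, 2]
After 8 (swap(2, 3)): [3, 1, 0, 5, 4, 2]
After 9 (swap(5, 3)): [3, 1, 0, 2, 4, 5]
After 10 (reverse(1, 5)): [3, 5, 4, 2, 0, 1]
After 11 (swap(4, 0)): [0, 5, 4, 2, 3, 1]
After 12 (rotate_left(0, 5, k=1)): [5, 4, 2, 3, 1, 0]
After 13 (swap(1, 3)): [5, 3, 2, 4, 1, 0]
After 14 (swap(4, 3)): [5, 3, 2, 1, 4, 0]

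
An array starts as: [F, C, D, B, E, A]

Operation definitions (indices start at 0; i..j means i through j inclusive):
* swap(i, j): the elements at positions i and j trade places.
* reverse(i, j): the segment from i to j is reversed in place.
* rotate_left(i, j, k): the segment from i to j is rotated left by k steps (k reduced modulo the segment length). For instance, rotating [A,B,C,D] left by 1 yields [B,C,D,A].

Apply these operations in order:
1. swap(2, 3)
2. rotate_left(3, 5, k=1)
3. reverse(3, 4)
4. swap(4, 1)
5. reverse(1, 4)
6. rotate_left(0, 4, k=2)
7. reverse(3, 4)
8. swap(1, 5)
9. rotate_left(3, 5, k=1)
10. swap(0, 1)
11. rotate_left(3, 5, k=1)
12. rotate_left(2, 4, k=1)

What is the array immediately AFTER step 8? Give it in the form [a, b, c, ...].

After 1 (swap(2, 3)): [F, C, B, D, E, A]
After 2 (rotate_left(3, 5, k=1)): [F, C, B, E, A, D]
After 3 (reverse(3, 4)): [F, C, B, A, E, D]
After 4 (swap(4, 1)): [F, E, B, A, C, D]
After 5 (reverse(1, 4)): [F, C, A, B, E, D]
After 6 (rotate_left(0, 4, k=2)): [A, B, E, F, C, D]
After 7 (reverse(3, 4)): [A, B, E, C, F, D]
After 8 (swap(1, 5)): [A, D, E, C, F, B]

Answer: [A, D, E, C, F, B]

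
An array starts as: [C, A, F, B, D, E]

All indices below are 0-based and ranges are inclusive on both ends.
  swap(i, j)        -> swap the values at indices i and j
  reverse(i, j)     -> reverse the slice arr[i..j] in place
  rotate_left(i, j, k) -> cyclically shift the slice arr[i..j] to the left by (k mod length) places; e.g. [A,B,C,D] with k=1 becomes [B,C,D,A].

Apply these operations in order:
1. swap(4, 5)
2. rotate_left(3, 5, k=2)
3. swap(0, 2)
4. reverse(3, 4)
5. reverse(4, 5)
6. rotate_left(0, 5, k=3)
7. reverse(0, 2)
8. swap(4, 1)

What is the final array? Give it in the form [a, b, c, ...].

After 1 (swap(4, 5)): [C, A, F, B, E, D]
After 2 (rotate_left(3, 5, k=2)): [C, A, F, D, B, E]
After 3 (swap(0, 2)): [F, A, C, D, B, E]
After 4 (reverse(3, 4)): [F, A, C, B, D, E]
After 5 (reverse(4, 5)): [F, A, C, B, E, D]
After 6 (rotate_left(0, 5, k=3)): [B, E, D, F, A, C]
After 7 (reverse(0, 2)): [D, E, B, F, A, C]
After 8 (swap(4, 1)): [D, A, B, F, E, C]

Answer: [D, A, B, F, E, C]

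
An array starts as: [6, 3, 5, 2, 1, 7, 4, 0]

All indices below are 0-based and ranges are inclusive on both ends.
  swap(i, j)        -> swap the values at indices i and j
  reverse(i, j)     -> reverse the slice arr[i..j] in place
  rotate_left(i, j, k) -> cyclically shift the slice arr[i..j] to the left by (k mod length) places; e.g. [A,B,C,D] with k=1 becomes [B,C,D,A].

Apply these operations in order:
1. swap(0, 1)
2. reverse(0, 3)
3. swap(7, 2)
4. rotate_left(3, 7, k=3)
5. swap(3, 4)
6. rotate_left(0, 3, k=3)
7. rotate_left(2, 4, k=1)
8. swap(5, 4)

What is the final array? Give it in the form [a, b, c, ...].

After 1 (swap(0, 1)): [3, 6, 5, 2, 1, 7, 4, 0]
After 2 (reverse(0, 3)): [2, 5, 6, 3, 1, 7, 4, 0]
After 3 (swap(7, 2)): [2, 5, 0, 3, 1, 7, 4, 6]
After 4 (rotate_left(3, 7, k=3)): [2, 5, 0, 4, 6, 3, 1, 7]
After 5 (swap(3, 4)): [2, 5, 0, 6, 4, 3, 1, 7]
After 6 (rotate_left(0, 3, k=3)): [6, 2, 5, 0, 4, 3, 1, 7]
After 7 (rotate_left(2, 4, k=1)): [6, 2, 0, 4, 5, 3, 1, 7]
After 8 (swap(5, 4)): [6, 2, 0, 4, 3, 5, 1, 7]

Answer: [6, 2, 0, 4, 3, 5, 1, 7]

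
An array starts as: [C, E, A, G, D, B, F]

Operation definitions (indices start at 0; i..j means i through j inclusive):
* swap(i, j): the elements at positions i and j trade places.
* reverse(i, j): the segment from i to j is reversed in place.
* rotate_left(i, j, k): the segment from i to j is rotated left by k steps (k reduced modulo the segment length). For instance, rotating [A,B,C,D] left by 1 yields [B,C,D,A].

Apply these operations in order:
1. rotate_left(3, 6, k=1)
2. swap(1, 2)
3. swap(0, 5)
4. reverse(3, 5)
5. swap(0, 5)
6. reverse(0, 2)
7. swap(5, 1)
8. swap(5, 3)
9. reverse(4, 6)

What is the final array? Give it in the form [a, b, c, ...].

After 1 (rotate_left(3, 6, k=1)): [C, E, A, D, B, F, G]
After 2 (swap(1, 2)): [C, A, E, D, B, F, G]
After 3 (swap(0, 5)): [F, A, E, D, B, C, G]
After 4 (reverse(3, 5)): [F, A, E, C, B, D, G]
After 5 (swap(0, 5)): [D, A, E, C, B, F, G]
After 6 (reverse(0, 2)): [E, A, D, C, B, F, G]
After 7 (swap(5, 1)): [E, F, D, C, B, A, G]
After 8 (swap(5, 3)): [E, F, D, A, B, C, G]
After 9 (reverse(4, 6)): [E, F, D, A, G, C, B]

Answer: [E, F, D, A, G, C, B]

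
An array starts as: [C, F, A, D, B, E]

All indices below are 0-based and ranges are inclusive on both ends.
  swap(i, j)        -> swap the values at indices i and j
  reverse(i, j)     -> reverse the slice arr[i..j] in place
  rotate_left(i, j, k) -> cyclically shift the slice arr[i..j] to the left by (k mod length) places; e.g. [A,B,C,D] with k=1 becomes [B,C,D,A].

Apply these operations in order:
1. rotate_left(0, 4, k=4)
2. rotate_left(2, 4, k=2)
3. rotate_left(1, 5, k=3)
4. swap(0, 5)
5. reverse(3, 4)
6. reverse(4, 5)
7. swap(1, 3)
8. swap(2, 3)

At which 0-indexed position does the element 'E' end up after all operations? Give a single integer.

Answer: 3

Derivation:
After 1 (rotate_left(0, 4, k=4)): [B, C, F, A, D, E]
After 2 (rotate_left(2, 4, k=2)): [B, C, D, F, A, E]
After 3 (rotate_left(1, 5, k=3)): [B, A, E, C, D, F]
After 4 (swap(0, 5)): [F, A, E, C, D, B]
After 5 (reverse(3, 4)): [F, A, E, D, C, B]
After 6 (reverse(4, 5)): [F, A, E, D, B, C]
After 7 (swap(1, 3)): [F, D, E, A, B, C]
After 8 (swap(2, 3)): [F, D, A, E, B, C]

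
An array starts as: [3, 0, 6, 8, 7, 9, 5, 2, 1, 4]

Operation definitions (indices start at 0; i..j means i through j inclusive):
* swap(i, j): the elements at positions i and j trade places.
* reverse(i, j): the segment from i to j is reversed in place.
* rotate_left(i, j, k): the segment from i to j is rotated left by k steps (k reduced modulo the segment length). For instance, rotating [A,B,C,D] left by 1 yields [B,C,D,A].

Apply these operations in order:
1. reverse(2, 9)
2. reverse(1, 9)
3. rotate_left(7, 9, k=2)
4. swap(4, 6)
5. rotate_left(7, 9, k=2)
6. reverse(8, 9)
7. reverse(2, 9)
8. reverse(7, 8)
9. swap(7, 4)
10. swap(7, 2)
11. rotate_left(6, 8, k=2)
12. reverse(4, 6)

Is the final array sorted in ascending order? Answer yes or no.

Answer: no

Derivation:
After 1 (reverse(2, 9)): [3, 0, 4, 1, 2, 5, 9, 7, 8, 6]
After 2 (reverse(1, 9)): [3, 6, 8, 7, 9, 5, 2, 1, 4, 0]
After 3 (rotate_left(7, 9, k=2)): [3, 6, 8, 7, 9, 5, 2, 0, 1, 4]
After 4 (swap(4, 6)): [3, 6, 8, 7, 2, 5, 9, 0, 1, 4]
After 5 (rotate_left(7, 9, k=2)): [3, 6, 8, 7, 2, 5, 9, 4, 0, 1]
After 6 (reverse(8, 9)): [3, 6, 8, 7, 2, 5, 9, 4, 1, 0]
After 7 (reverse(2, 9)): [3, 6, 0, 1, 4, 9, 5, 2, 7, 8]
After 8 (reverse(7, 8)): [3, 6, 0, 1, 4, 9, 5, 7, 2, 8]
After 9 (swap(7, 4)): [3, 6, 0, 1, 7, 9, 5, 4, 2, 8]
After 10 (swap(7, 2)): [3, 6, 4, 1, 7, 9, 5, 0, 2, 8]
After 11 (rotate_left(6, 8, k=2)): [3, 6, 4, 1, 7, 9, 2, 5, 0, 8]
After 12 (reverse(4, 6)): [3, 6, 4, 1, 2, 9, 7, 5, 0, 8]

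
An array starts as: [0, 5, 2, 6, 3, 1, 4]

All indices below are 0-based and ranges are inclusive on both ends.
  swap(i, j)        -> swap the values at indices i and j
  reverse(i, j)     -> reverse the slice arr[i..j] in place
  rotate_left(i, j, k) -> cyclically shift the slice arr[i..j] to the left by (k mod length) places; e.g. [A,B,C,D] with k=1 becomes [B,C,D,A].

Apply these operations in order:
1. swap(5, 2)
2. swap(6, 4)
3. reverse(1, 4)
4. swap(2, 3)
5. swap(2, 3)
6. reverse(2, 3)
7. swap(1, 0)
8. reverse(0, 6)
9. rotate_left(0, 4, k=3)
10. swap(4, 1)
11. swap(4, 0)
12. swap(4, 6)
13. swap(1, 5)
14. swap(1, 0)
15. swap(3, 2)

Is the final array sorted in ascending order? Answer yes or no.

After 1 (swap(5, 2)): [0, 5, 1, 6, 3, 2, 4]
After 2 (swap(6, 4)): [0, 5, 1, 6, 4, 2, 3]
After 3 (reverse(1, 4)): [0, 4, 6, 1, 5, 2, 3]
After 4 (swap(2, 3)): [0, 4, 1, 6, 5, 2, 3]
After 5 (swap(2, 3)): [0, 4, 6, 1, 5, 2, 3]
After 6 (reverse(2, 3)): [0, 4, 1, 6, 5, 2, 3]
After 7 (swap(1, 0)): [4, 0, 1, 6, 5, 2, 3]
After 8 (reverse(0, 6)): [3, 2, 5, 6, 1, 0, 4]
After 9 (rotate_left(0, 4, k=3)): [6, 1, 3, 2, 5, 0, 4]
After 10 (swap(4, 1)): [6, 5, 3, 2, 1, 0, 4]
After 11 (swap(4, 0)): [1, 5, 3, 2, 6, 0, 4]
After 12 (swap(4, 6)): [1, 5, 3, 2, 4, 0, 6]
After 13 (swap(1, 5)): [1, 0, 3, 2, 4, 5, 6]
After 14 (swap(1, 0)): [0, 1, 3, 2, 4, 5, 6]
After 15 (swap(3, 2)): [0, 1, 2, 3, 4, 5, 6]

Answer: yes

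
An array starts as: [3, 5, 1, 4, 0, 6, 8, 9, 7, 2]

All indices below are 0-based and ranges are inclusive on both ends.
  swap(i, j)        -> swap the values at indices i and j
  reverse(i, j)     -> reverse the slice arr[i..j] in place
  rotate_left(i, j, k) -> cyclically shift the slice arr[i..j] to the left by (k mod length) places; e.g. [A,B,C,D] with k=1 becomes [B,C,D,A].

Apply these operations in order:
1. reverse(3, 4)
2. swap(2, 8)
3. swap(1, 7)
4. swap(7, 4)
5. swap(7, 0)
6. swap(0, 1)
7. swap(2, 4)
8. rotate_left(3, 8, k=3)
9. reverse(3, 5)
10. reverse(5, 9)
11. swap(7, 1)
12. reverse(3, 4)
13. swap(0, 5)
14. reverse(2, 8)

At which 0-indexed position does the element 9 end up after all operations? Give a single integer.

Answer: 5

Derivation:
After 1 (reverse(3, 4)): [3, 5, 1, 0, 4, 6, 8, 9, 7, 2]
After 2 (swap(2, 8)): [3, 5, 7, 0, 4, 6, 8, 9, 1, 2]
After 3 (swap(1, 7)): [3, 9, 7, 0, 4, 6, 8, 5, 1, 2]
After 4 (swap(7, 4)): [3, 9, 7, 0, 5, 6, 8, 4, 1, 2]
After 5 (swap(7, 0)): [4, 9, 7, 0, 5, 6, 8, 3, 1, 2]
After 6 (swap(0, 1)): [9, 4, 7, 0, 5, 6, 8, 3, 1, 2]
After 7 (swap(2, 4)): [9, 4, 5, 0, 7, 6, 8, 3, 1, 2]
After 8 (rotate_left(3, 8, k=3)): [9, 4, 5, 8, 3, 1, 0, 7, 6, 2]
After 9 (reverse(3, 5)): [9, 4, 5, 1, 3, 8, 0, 7, 6, 2]
After 10 (reverse(5, 9)): [9, 4, 5, 1, 3, 2, 6, 7, 0, 8]
After 11 (swap(7, 1)): [9, 7, 5, 1, 3, 2, 6, 4, 0, 8]
After 12 (reverse(3, 4)): [9, 7, 5, 3, 1, 2, 6, 4, 0, 8]
After 13 (swap(0, 5)): [2, 7, 5, 3, 1, 9, 6, 4, 0, 8]
After 14 (reverse(2, 8)): [2, 7, 0, 4, 6, 9, 1, 3, 5, 8]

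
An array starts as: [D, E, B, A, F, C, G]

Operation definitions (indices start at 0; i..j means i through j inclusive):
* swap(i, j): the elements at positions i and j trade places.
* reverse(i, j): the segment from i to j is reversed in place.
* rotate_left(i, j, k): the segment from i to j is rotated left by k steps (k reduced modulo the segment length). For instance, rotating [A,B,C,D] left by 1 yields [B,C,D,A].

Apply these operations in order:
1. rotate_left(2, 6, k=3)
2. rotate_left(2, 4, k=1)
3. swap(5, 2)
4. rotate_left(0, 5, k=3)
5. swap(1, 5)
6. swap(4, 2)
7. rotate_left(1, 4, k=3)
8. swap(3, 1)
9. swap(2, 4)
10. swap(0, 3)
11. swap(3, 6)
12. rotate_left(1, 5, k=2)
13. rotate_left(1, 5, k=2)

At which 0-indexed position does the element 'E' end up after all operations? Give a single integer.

After 1 (rotate_left(2, 6, k=3)): [D, E, C, G, B, A, F]
After 2 (rotate_left(2, 4, k=1)): [D, E, G, B, C, A, F]
After 3 (swap(5, 2)): [D, E, A, B, C, G, F]
After 4 (rotate_left(0, 5, k=3)): [B, C, G, D, E, A, F]
After 5 (swap(1, 5)): [B, A, G, D, E, C, F]
After 6 (swap(4, 2)): [B, A, E, D, G, C, F]
After 7 (rotate_left(1, 4, k=3)): [B, G, A, E, D, C, F]
After 8 (swap(3, 1)): [B, E, A, G, D, C, F]
After 9 (swap(2, 4)): [B, E, D, G, A, C, F]
After 10 (swap(0, 3)): [G, E, D, B, A, C, F]
After 11 (swap(3, 6)): [G, E, D, F, A, C, B]
After 12 (rotate_left(1, 5, k=2)): [G, F, A, C, E, D, B]
After 13 (rotate_left(1, 5, k=2)): [G, C, E, D, F, A, B]

Answer: 2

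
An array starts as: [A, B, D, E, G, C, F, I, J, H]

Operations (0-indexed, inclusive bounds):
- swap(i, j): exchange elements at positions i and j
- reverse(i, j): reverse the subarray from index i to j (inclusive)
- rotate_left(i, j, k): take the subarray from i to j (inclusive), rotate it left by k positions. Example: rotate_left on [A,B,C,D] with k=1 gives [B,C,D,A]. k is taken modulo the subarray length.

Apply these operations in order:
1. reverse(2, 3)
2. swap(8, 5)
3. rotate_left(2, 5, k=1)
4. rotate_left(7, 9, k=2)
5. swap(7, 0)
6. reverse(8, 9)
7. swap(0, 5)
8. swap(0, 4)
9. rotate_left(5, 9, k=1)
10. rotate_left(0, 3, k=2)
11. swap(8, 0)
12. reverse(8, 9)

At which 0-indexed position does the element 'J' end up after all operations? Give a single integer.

Answer: 2

Derivation:
After 1 (reverse(2, 3)): [A, B, E, D, G, C, F, I, J, H]
After 2 (swap(8, 5)): [A, B, E, D, G, J, F, I, C, H]
After 3 (rotate_left(2, 5, k=1)): [A, B, D, G, J, E, F, I, C, H]
After 4 (rotate_left(7, 9, k=2)): [A, B, D, G, J, E, F, H, I, C]
After 5 (swap(7, 0)): [H, B, D, G, J, E, F, A, I, C]
After 6 (reverse(8, 9)): [H, B, D, G, J, E, F, A, C, I]
After 7 (swap(0, 5)): [E, B, D, G, J, H, F, A, C, I]
After 8 (swap(0, 4)): [J, B, D, G, E, H, F, A, C, I]
After 9 (rotate_left(5, 9, k=1)): [J, B, D, G, E, F, A, C, I, H]
After 10 (rotate_left(0, 3, k=2)): [D, G, J, B, E, F, A, C, I, H]
After 11 (swap(8, 0)): [I, G, J, B, E, F, A, C, D, H]
After 12 (reverse(8, 9)): [I, G, J, B, E, F, A, C, H, D]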